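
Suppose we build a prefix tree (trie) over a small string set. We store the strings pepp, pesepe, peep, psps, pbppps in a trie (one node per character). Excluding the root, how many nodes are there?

Count nodes per top-level branch (shared prefixes stored once):
  'p'-branch (pbppps, peep, pepp, pesepe, psps): 18 nodes
Sum: 18

18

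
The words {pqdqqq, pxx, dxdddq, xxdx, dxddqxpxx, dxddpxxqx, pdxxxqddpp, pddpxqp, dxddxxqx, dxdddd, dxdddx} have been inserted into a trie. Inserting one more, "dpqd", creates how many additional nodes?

"d" is already a path in the trie; the remaining "pqd" must be added.
Each of the 3 remaining characters creates one node.

3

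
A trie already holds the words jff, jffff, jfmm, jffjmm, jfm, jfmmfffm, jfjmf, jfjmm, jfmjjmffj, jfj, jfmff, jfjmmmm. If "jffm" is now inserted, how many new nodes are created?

1

The longest prefix of "jffm" already in the trie is "jff" (length 3).
New nodes needed: |"jffm"| − 3 = 4 − 3 = 1.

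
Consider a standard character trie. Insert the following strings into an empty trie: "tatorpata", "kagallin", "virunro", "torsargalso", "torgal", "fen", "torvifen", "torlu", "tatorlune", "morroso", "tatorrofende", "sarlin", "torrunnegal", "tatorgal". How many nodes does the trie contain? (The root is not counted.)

Count nodes per top-level branch (shared prefixes stored once):
  'f'-branch (fen): 3 nodes
  'k'-branch (kagallin): 8 nodes
  'm'-branch (morroso): 7 nodes
  's'-branch (sarlin): 6 nodes
  't'-branch (tatorgal, tatorlune, tatorpata, tatorrofende, torgal, torlu, torrunnegal, torsargalso, torvifen): 51 nodes
  'v'-branch (virunro): 7 nodes
Sum: 82

82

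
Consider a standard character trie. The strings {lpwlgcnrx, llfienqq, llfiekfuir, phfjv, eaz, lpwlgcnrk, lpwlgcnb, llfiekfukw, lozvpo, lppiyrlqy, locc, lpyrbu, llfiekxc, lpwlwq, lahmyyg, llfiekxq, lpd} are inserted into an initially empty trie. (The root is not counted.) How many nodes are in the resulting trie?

63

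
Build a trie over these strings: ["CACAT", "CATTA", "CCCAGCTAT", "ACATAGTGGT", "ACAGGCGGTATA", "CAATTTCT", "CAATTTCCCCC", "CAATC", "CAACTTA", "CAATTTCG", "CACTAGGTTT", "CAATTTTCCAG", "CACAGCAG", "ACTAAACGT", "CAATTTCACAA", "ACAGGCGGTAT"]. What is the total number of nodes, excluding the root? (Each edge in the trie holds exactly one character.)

Trace insertions, counting only characters that open a new branch:
  "CACAT" → 5 new (C, A, C, A, T)
  "CATTA" → prefix "CA" already present; 3 new (T, T, A)
  "CCCAGCTAT" → prefix "C" already present; 8 new (C, C, A, G, C, T, A, T)
  "ACATAGTGGT" → 10 new (A, C, A, T, A, G, T, G, G, T)
  "ACAGGCGGTATA" → prefix "ACA" already present; 9 new (G, G, C, G, G, T, A, T, A)
  "CAATTTCT" → prefix "CA" already present; 6 new (A, T, T, T, C, T)
  "CAATTTCCCCC" → prefix "CAATTTC" already present; 4 new (C, C, C, C)
  "CAATC" → prefix "CAAT" already present; 1 new (C)
  "CAACTTA" → prefix "CAA" already present; 4 new (C, T, T, A)
  "CAATTTCG" → prefix "CAATTTC" already present; 1 new (G)
  "CACTAGGTTT" → prefix "CAC" already present; 7 new (T, A, G, G, T, T, T)
  "CAATTTTCCAG" → prefix "CAATTT" already present; 5 new (T, C, C, A, G)
  "CACAGCAG" → prefix "CACA" already present; 4 new (G, C, A, G)
  "ACTAAACGT" → prefix "AC" already present; 7 new (T, A, A, A, C, G, T)
  "CAATTTCACAA" → prefix "CAATTTC" already present; 4 new (A, C, A, A)
  "ACAGGCGGTAT" → prefix "ACAGGCGGTAT" already present; 0 new (none)
Total nodes = 5 + 3 + 8 + 10 + 9 + 6 + 4 + 1 + 4 + 1 + 7 + 5 + 4 + 7 + 4 + 0 = 78

78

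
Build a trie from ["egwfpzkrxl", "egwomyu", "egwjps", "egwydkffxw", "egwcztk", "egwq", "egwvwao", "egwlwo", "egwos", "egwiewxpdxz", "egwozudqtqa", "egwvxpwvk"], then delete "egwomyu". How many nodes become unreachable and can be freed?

3

Walk "egwomyu" from the leaf back toward the root, removing each node that no remaining word uses.
The suffix "myu" (3 nodes) is used only by "egwomyu"; the node for "egwo" still has the child "s", so pruning stops there.
Nodes removed: 3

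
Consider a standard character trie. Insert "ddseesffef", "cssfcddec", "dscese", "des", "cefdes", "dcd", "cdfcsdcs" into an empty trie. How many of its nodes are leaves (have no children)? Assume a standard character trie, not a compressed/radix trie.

7

Leaves are exactly the stored words that no other stored word extends.
Those words: "cdfcsdcs", "cefdes", "cssfcddec", "dcd", "ddseesffef", "des", "dscese"
Leaf count: 7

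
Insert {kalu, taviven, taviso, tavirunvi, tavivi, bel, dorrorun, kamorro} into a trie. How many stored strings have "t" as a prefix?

Traverse to the node for "t", then collect every word in that subtree.
Matches: "tavirunvi", "taviso", "taviven", "tavivi"
Count: 4

4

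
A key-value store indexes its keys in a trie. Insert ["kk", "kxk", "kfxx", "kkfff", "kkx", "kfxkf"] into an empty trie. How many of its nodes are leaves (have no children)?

A leaf is a node with no children — equivalently, the end of a word that is not a proper prefix of any other stored word.
Those words: "kfxkf", "kfxx", "kkfff", "kkx", "kxk"
Leaf count: 5

5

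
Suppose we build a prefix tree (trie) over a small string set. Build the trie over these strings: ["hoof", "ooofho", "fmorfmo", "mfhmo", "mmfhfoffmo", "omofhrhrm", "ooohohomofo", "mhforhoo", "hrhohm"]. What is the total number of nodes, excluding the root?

59

Insert word by word; a character creates a node only if that edge doesn't already exist:
  "hoof" → 4 new (h, o, o, f)
  "ooofho" → 6 new (o, o, o, f, h, o)
  "fmorfmo" → 7 new (f, m, o, r, f, m, o)
  "mfhmo" → 5 new (m, f, h, m, o)
  "mmfhfoffmo" → prefix "m" already present; 9 new (m, f, h, f, o, f, f, m, o)
  "omofhrhrm" → prefix "o" already present; 8 new (m, o, f, h, r, h, r, m)
  "ooohohomofo" → prefix "ooo" already present; 8 new (h, o, h, o, m, o, f, o)
  "mhforhoo" → prefix "m" already present; 7 new (h, f, o, r, h, o, o)
  "hrhohm" → prefix "h" already present; 5 new (r, h, o, h, m)
Total nodes = 4 + 6 + 7 + 5 + 9 + 8 + 8 + 7 + 5 = 59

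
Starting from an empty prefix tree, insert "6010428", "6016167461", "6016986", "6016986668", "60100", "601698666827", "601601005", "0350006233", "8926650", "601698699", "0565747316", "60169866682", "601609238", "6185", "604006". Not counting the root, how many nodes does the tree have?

67

For each word, the new-node count is its length minus the longest prefix already in the trie:
  "6010428" → 7 new (6, 0, 1, 0, 4, 2, 8)
  "6016167461" → prefix "601" already present; 7 new (6, 1, 6, 7, 4, 6, 1)
  "6016986" → prefix "6016" already present; 3 new (9, 8, 6)
  "6016986668" → prefix "6016986" already present; 3 new (6, 6, 8)
  "60100" → prefix "6010" already present; 1 new (0)
  "601698666827" → prefix "6016986668" already present; 2 new (2, 7)
  "601601005" → prefix "6016" already present; 5 new (0, 1, 0, 0, 5)
  "0350006233" → 10 new (0, 3, 5, 0, 0, 0, 6, 2, 3, 3)
  "8926650" → 7 new (8, 9, 2, 6, 6, 5, 0)
  "601698699" → prefix "6016986" already present; 2 new (9, 9)
  "0565747316" → prefix "0" already present; 9 new (5, 6, 5, 7, 4, 7, 3, 1, 6)
  "60169866682" → prefix "60169866682" already present; 0 new (none)
  "601609238" → prefix "60160" already present; 4 new (9, 2, 3, 8)
  "6185" → prefix "6" already present; 3 new (1, 8, 5)
  "604006" → prefix "60" already present; 4 new (4, 0, 0, 6)
Total nodes = 7 + 7 + 3 + 3 + 1 + 2 + 5 + 10 + 7 + 2 + 9 + 0 + 4 + 3 + 4 = 67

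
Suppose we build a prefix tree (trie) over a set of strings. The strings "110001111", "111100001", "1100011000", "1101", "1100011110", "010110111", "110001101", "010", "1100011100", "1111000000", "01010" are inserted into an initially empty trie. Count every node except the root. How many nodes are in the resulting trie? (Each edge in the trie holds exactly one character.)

Trie structure (* marks end of a word):
(root)
├─ 0
│  └─ 1
│     └─ 0 *
│        └─ 1
│           ├─ 0 *
│           └─ 1
│              └─ 0
│                 └─ 1
│                    └─ 1
│                       └─ 1 *
└─ 1
   └─ 1
      ├─ 0
      │  ├─ 0
      │  │  └─ 0
      │  │     └─ 1
      │  │        └─ 1
      │  │           ├─ 0
      │  │           │  ├─ 0
      │  │           │  │  └─ 0 *
      │  │           │  └─ 1 *
      │  │           └─ 1
      │  │              ├─ 0
      │  │              │  └─ 0 *
      │  │              └─ 1 *
      │  │                 └─ 0 *
      │  └─ 1 *
      └─ 1
         └─ 1
            └─ 0
               └─ 0
                  └─ 0
                     └─ 0
                        ├─ 0
                        │  └─ 0 *
                        └─ 1 *
Counting every labelled node above: 36.

36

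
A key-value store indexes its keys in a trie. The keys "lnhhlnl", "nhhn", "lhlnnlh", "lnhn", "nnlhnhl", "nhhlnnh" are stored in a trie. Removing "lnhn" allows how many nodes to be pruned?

1

Walk "lnhn" from the leaf back toward the root, removing each node that no remaining word uses.
The suffix "n" (1 node) is used only by "lnhn"; the node for "lnh" still has the child "h", so pruning stops there.
Nodes removed: 1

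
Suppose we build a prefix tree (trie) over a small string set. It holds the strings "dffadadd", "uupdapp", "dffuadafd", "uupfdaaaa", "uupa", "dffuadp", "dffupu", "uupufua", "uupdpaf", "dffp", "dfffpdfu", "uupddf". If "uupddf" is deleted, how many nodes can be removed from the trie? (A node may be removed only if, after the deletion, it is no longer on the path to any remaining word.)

After clearing the end-marker at "uupddf", prune upward until reaching a node still needed by another word.
The suffix "df" (2 nodes) is used only by "uupddf"; the node for "uupd" still has the child "a", so pruning stops there.
Nodes removed: 2

2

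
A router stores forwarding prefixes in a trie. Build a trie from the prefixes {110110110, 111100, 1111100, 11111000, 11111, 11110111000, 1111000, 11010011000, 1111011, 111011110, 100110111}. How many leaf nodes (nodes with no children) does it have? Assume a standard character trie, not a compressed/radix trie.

Leaves are exactly the stored words that no other stored word extends.
Those words: "100110111", "11010011000", "110110110", "111011110", "1111000", "11110111000", "11111000"
Leaf count: 7

7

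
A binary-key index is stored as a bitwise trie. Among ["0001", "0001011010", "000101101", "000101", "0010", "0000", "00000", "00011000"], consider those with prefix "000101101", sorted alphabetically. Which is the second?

Filter for "000101101…" and sort: "000101101", "0001011010"
Position 2: 0001011010

0001011010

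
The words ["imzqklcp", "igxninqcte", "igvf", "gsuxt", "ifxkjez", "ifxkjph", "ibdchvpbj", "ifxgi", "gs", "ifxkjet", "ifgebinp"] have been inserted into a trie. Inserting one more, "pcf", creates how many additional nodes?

"pcf" shares no prefix with any stored word, so all 3 characters open new nodes.
3 − 0 = 3 new nodes.

3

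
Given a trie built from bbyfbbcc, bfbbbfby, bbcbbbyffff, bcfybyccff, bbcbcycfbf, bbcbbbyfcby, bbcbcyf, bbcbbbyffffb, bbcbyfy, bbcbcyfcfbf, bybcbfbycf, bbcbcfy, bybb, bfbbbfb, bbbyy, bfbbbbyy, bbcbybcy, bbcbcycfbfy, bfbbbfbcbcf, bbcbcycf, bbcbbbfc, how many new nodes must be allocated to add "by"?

Every character of "by" already lies on an existing path (it is a prefix of some stored word).
No new nodes are needed: 0.

0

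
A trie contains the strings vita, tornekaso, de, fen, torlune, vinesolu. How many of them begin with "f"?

1

Walk to "f"; the words in its subtree are exactly those with that prefix.
Matches: "fen"
Count: 1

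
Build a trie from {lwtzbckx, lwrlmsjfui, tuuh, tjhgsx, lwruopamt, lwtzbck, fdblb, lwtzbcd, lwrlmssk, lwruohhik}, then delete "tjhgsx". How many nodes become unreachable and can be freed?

5

After clearing the end-marker at "tjhgsx", prune upward until reaching a node still needed by another word.
The suffix "jhgsx" (5 nodes) is used only by "tjhgsx"; the node for "t" still has the child "u", so pruning stops there.
Nodes removed: 5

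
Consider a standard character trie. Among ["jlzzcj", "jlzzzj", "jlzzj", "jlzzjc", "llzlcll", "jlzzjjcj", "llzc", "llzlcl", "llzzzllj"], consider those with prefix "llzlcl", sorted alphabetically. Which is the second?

Words with prefix "llzlcl", in lexicographic order: "llzlcl", "llzlcll"
Position 2: llzlcll

llzlcll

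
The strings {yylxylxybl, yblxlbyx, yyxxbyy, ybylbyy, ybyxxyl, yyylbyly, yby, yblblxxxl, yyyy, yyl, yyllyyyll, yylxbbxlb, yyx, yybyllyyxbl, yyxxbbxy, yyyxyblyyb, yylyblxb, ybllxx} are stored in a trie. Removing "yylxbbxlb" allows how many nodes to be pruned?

5

Walk "yylxbbxlb" from the leaf back toward the root, removing each node that no remaining word uses.
The suffix "bbxlb" (5 nodes) is used only by "yylxbbxlb"; the node for "yylx" still has the child "y", so pruning stops there.
Nodes removed: 5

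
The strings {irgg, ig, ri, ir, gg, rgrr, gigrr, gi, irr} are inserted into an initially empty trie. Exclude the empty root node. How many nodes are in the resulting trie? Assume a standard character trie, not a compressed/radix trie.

17

Trace insertions, counting only characters that open a new branch:
  "irgg" → 4 new (i, r, g, g)
  "ig" → prefix "i" already present; 1 new (g)
  "ri" → 2 new (r, i)
  "ir" → prefix "ir" already present; 0 new (none)
  "gg" → 2 new (g, g)
  "rgrr" → prefix "r" already present; 3 new (g, r, r)
  "gigrr" → prefix "g" already present; 4 new (i, g, r, r)
  "gi" → prefix "gi" already present; 0 new (none)
  "irr" → prefix "ir" already present; 1 new (r)
Total nodes = 4 + 1 + 2 + 0 + 2 + 3 + 4 + 0 + 1 = 17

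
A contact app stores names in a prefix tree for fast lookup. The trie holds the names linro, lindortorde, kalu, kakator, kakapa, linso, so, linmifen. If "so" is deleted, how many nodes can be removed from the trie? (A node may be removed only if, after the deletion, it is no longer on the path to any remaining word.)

Walk "so" from the leaf back toward the root, removing each node that no remaining word uses.
No other word shares any prefix with "so", so all 2 of its nodes go.
Nodes removed: 2

2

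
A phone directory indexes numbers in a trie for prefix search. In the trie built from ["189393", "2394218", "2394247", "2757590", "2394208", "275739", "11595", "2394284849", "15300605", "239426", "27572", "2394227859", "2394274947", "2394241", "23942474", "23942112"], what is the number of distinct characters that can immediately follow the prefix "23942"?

The children of the "23942" node are the distinct next characters among strings starting with "23942".
Characters that immediately follow "23942" among the stored strings: {0, 1, 2, 4, 6, 7, 8}.
That node has 7 child edges.

7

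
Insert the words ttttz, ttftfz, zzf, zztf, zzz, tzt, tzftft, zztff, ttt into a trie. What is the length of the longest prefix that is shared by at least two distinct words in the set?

Equivalently: take the maximum, over all pairs, of their longest common prefix length.
e.g. "zztf" and "zztff" share the prefix "zztf" of length 4; no pair shares a longer one.
Longest shared-prefix length: 4

4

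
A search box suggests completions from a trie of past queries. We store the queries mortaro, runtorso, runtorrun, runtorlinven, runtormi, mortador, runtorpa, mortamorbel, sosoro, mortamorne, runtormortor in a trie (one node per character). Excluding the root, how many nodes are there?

50

Count nodes per top-level branch (shared prefixes stored once):
  'm'-branch (mortador, mortamorbel, mortamorne, mortaro): 18 nodes
  'r'-branch (runtorlinven, runtormi, runtormortor, runtorpa, runtorrun, runtorso): 26 nodes
  's'-branch (sosoro): 6 nodes
Sum: 50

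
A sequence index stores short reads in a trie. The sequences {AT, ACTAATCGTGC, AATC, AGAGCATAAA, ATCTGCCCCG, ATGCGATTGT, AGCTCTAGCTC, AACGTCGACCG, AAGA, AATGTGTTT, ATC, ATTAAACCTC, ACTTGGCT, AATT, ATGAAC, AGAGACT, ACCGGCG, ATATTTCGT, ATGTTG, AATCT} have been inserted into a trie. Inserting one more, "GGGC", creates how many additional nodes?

4

Nothing in the trie begins with "G"; the whole of "GGGC" is new.
4 − 0 = 4 new nodes.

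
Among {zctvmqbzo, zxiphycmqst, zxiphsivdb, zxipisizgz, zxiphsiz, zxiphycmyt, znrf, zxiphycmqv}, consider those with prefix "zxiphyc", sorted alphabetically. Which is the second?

zxiphycmqv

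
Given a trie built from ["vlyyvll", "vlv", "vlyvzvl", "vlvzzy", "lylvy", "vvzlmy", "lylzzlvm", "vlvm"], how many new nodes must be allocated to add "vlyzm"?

Walking "vlyzm" from the root, the first 3 characters ("vly") follow existing edges; "z" is the first miss.
New nodes needed: |"vlyzm"| − 3 = 5 − 3 = 2.

2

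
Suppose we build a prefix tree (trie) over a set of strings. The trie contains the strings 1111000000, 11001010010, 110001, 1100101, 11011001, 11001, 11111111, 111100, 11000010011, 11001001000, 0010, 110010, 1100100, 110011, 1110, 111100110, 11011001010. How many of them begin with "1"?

Traverse to the node for "1", then collect every word in that subtree.
Matches: "11000010011", "110001", "11001", "110010", "1100100", "11001001000", "1100101", "11001010010", "110011", "11011001", "11011001010", "1110", "111100", "1111000000", "111100110", "11111111"
Count: 16

16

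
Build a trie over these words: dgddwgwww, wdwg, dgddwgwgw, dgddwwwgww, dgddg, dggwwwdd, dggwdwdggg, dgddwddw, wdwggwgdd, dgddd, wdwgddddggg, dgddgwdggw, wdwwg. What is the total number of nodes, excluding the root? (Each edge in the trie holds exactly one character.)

56

For each word, the new-node count is its length minus the longest prefix already in the trie:
  "dgddwgwww" → 9 new (d, g, d, d, w, g, w, w, w)
  "wdwg" → 4 new (w, d, w, g)
  "dgddwgwgw" → prefix "dgddwgw" already present; 2 new (g, w)
  "dgddwwwgww" → prefix "dgddw" already present; 5 new (w, w, g, w, w)
  "dgddg" → prefix "dgdd" already present; 1 new (g)
  "dggwwwdd" → prefix "dg" already present; 6 new (g, w, w, w, d, d)
  "dggwdwdggg" → prefix "dggw" already present; 6 new (d, w, d, g, g, g)
  "dgddwddw" → prefix "dgddw" already present; 3 new (d, d, w)
  "wdwggwgdd" → prefix "wdwg" already present; 5 new (g, w, g, d, d)
  "dgddd" → prefix "dgdd" already present; 1 new (d)
  "wdwgddddggg" → prefix "wdwg" already present; 7 new (d, d, d, d, g, g, g)
  "dgddgwdggw" → prefix "dgddg" already present; 5 new (w, d, g, g, w)
  "wdwwg" → prefix "wdw" already present; 2 new (w, g)
Total nodes = 9 + 4 + 2 + 5 + 1 + 6 + 6 + 3 + 5 + 1 + 7 + 5 + 2 = 56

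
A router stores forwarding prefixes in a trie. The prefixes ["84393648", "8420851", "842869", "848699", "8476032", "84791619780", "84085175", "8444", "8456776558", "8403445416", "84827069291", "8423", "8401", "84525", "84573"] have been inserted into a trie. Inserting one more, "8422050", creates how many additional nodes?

4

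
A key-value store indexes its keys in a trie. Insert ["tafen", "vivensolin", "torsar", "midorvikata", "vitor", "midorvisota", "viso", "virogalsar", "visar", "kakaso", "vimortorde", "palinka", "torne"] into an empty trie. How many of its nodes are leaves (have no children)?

Leaves are exactly the stored words that no other stored word extends.
Those words: "kakaso", "midorvikata", "midorvisota", "palinka", "tafen", "torne", "torsar", "vimortorde", "virogalsar", "visar", "viso", "vitor", "vivensolin"
Leaf count: 13

13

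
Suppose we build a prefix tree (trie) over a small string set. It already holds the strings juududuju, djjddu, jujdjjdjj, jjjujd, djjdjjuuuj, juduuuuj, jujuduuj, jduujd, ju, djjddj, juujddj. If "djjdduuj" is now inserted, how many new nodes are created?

The longest prefix of "djjdduuj" already in the trie is "djjddu" (length 6).
New nodes needed: |"djjdduuj"| − 6 = 8 − 6 = 2.

2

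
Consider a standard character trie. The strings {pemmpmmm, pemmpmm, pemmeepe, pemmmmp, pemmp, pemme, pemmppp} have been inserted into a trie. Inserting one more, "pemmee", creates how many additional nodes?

0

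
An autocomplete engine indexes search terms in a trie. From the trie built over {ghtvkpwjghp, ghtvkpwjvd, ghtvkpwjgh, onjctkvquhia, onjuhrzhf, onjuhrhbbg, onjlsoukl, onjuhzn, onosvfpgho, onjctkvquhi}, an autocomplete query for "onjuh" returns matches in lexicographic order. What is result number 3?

onjuhzn

DFS of the "onjuh" subtree visits, in order: "onjuhrhbbg", "onjuhrzhf", "onjuhzn"
The 3rd is onjuhzn.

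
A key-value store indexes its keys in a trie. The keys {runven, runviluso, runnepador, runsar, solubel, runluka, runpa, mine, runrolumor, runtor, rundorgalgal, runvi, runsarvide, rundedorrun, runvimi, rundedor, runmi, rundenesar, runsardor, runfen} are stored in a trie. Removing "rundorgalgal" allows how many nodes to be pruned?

8

After clearing the end-marker at "rundorgalgal", prune upward until reaching a node still needed by another word.
The suffix "orgalgal" (8 nodes) is used only by "rundorgalgal"; the node for "rund" still has the child "e", so pruning stops there.
Nodes removed: 8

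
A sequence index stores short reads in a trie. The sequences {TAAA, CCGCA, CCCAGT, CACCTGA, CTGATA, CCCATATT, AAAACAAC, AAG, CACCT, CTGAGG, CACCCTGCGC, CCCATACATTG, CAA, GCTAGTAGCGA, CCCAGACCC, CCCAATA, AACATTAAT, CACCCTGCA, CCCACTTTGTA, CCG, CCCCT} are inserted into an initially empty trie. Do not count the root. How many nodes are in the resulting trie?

86

Trace insertions, counting only characters that open a new branch:
  "TAAA" → 4 new (T, A, A, A)
  "CCGCA" → 5 new (C, C, G, C, A)
  "CCCAGT" → prefix "CC" already present; 4 new (C, A, G, T)
  "CACCTGA" → prefix "C" already present; 6 new (A, C, C, T, G, A)
  "CTGATA" → prefix "C" already present; 5 new (T, G, A, T, A)
  "CCCATATT" → prefix "CCCA" already present; 4 new (T, A, T, T)
  "AAAACAAC" → 8 new (A, A, A, A, C, A, A, C)
  "AAG" → prefix "AA" already present; 1 new (G)
  "CACCT" → prefix "CACCT" already present; 0 new (none)
  "CTGAGG" → prefix "CTGA" already present; 2 new (G, G)
  "CACCCTGCGC" → prefix "CACC" already present; 6 new (C, T, G, C, G, C)
  "CCCATACATTG" → prefix "CCCATA" already present; 5 new (C, A, T, T, G)
  "CAA" → prefix "CA" already present; 1 new (A)
  "GCTAGTAGCGA" → 11 new (G, C, T, A, G, T, A, G, C, G, A)
  "CCCAGACCC" → prefix "CCCAG" already present; 4 new (A, C, C, C)
  "CCCAATA" → prefix "CCCA" already present; 3 new (A, T, A)
  "AACATTAAT" → prefix "AA" already present; 7 new (C, A, T, T, A, A, T)
  "CACCCTGCA" → prefix "CACCCTGC" already present; 1 new (A)
  "CCCACTTTGTA" → prefix "CCCA" already present; 7 new (C, T, T, T, G, T, A)
  "CCG" → prefix "CCG" already present; 0 new (none)
  "CCCCT" → prefix "CCC" already present; 2 new (C, T)
Total nodes = 4 + 5 + 4 + 6 + 5 + 4 + 8 + 1 + 0 + 2 + 6 + 5 + 1 + 11 + 4 + 3 + 7 + 1 + 7 + 0 + 2 = 86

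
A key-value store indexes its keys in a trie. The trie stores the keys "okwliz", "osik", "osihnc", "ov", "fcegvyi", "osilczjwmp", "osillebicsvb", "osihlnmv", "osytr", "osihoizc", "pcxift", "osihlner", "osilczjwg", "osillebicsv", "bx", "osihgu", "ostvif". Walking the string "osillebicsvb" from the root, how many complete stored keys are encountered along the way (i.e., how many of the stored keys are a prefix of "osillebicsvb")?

Traverse "osillebicsvb" character by character; count nodes along the way that are marked as word ends.
Prefixes of the query that are stored words: "osillebicsv", "osillebicsvb"
Count: 2

2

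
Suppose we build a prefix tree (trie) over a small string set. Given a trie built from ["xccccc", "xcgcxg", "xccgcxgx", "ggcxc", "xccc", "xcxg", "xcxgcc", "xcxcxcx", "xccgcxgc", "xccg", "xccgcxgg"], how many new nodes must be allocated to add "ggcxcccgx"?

4

The longest prefix of "ggcxcccgx" already in the trie is "ggcxc" (length 5).
New nodes needed: |"ggcxcccgx"| − 5 = 9 − 5 = 4.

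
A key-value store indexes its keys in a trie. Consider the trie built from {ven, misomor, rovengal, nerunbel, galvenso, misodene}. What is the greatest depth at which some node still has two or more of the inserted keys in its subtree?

The deepest shared node is where two words last agree before diverging.
e.g. "misodene" and "misomor" share the prefix "miso" of length 4; no pair shares a longer one.
Longest shared-prefix length: 4

4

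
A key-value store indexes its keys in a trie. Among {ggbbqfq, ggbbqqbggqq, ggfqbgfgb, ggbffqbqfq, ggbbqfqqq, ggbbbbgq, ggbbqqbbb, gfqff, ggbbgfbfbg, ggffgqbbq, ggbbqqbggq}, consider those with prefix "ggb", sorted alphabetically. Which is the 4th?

Filter for "ggb…" and sort: "ggbbbbgq", "ggbbgfbfbg", "ggbbqfq", "ggbbqfqqq", "ggbbqqbbb", "ggbbqqbggq", "ggbbqqbggqq", "ggbffqbqfq"
Position 4: ggbbqfqqq

ggbbqfqqq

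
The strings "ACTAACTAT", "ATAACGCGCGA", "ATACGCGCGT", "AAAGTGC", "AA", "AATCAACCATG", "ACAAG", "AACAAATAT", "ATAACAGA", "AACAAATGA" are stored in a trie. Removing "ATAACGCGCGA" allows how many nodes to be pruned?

6

After clearing the end-marker at "ATAACGCGCGA", prune upward until reaching a node still needed by another word.
The suffix "GCGCGA" (6 nodes) is used only by "ATAACGCGCGA"; the node for "ATAAC" still has the child "A", so pruning stops there.
Nodes removed: 6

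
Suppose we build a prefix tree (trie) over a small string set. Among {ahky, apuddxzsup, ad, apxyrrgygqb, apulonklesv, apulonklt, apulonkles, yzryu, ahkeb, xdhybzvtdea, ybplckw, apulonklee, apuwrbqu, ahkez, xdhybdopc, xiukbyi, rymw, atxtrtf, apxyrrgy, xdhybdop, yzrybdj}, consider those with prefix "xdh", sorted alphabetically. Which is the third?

xdhybzvtdea

DFS of the "xdh" subtree visits, in order: "xdhybdop", "xdhybdopc", "xdhybzvtdea"
The 3rd is xdhybzvtdea.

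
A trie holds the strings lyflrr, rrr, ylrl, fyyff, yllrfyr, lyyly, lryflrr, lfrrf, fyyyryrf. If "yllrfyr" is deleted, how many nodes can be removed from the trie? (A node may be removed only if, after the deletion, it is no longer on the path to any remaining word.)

5

After clearing the end-marker at "yllrfyr", prune upward until reaching a node still needed by another word.
The suffix "lrfyr" (5 nodes) is used only by "yllrfyr"; the node for "yl" still has the child "r", so pruning stops there.
Nodes removed: 5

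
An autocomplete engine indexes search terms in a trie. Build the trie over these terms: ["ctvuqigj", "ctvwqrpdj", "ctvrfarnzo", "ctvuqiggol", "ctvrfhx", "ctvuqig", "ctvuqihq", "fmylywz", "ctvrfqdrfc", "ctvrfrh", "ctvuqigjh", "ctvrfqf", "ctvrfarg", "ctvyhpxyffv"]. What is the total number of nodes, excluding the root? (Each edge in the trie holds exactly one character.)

53

For each word, the new-node count is its length minus the longest prefix already in the trie:
  "ctvuqigj" → 8 new (c, t, v, u, q, i, g, j)
  "ctvwqrpdj" → prefix "ctv" already present; 6 new (w, q, r, p, d, j)
  "ctvrfarnzo" → prefix "ctv" already present; 7 new (r, f, a, r, n, z, o)
  "ctvuqiggol" → prefix "ctvuqig" already present; 3 new (g, o, l)
  "ctvrfhx" → prefix "ctvrf" already present; 2 new (h, x)
  "ctvuqig" → prefix "ctvuqig" already present; 0 new (none)
  "ctvuqihq" → prefix "ctvuqi" already present; 2 new (h, q)
  "fmylywz" → 7 new (f, m, y, l, y, w, z)
  "ctvrfqdrfc" → prefix "ctvrf" already present; 5 new (q, d, r, f, c)
  "ctvrfrh" → prefix "ctvrf" already present; 2 new (r, h)
  "ctvuqigjh" → prefix "ctvuqigj" already present; 1 new (h)
  "ctvrfqf" → prefix "ctvrfq" already present; 1 new (f)
  "ctvrfarg" → prefix "ctvrfar" already present; 1 new (g)
  "ctvyhpxyffv" → prefix "ctv" already present; 8 new (y, h, p, x, y, f, f, v)
Total nodes = 8 + 6 + 7 + 3 + 2 + 0 + 2 + 7 + 5 + 2 + 1 + 1 + 1 + 8 = 53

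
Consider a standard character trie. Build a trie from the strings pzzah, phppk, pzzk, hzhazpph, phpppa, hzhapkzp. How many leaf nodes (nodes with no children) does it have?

6

A leaf is a node with no children — equivalently, the end of a word that is not a proper prefix of any other stored word.
Those words: "hzhapkzp", "hzhazpph", "phppk", "phpppa", "pzzah", "pzzk"
Leaf count: 6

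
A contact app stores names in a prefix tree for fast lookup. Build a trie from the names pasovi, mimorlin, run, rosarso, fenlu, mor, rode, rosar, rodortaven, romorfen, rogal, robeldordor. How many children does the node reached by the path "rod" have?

Follow the path "rod" to its node, then look at its outgoing edges.
Characters that immediately follow "rod" among the stored strings: {e, o}.
That node has 2 child edges.

2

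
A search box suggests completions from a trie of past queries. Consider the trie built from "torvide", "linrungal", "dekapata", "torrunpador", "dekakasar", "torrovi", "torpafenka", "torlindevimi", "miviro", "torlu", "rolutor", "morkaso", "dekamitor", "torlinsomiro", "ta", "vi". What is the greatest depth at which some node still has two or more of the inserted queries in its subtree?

The deepest shared node is where two words last agree before diverging.
"torlindevimi" and "torlinsomiro" agree on "torlin" (6 characters) before diverging; nothing deeper is shared.
Longest shared-prefix length: 6

6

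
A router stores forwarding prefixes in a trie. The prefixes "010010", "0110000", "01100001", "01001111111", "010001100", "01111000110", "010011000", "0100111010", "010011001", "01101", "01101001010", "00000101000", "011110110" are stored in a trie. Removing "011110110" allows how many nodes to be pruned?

A node on "011110110"'s path can go only if nothing else ends at it or branches off below it.
The suffix "110" (3 nodes) is used only by "011110110"; the node for "011110" still has the child "0", so pruning stops there.
Nodes removed: 3

3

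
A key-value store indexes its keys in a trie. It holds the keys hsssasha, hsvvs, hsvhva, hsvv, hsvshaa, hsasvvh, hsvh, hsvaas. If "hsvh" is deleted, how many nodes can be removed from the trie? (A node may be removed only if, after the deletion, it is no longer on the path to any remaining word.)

A node on "hsvh"'s path can go only if nothing else ends at it or branches off below it.
Every node on "hsvh" is still needed (e.g. by "hsvhva"), so nothing is freed.
Nodes removed: 0

0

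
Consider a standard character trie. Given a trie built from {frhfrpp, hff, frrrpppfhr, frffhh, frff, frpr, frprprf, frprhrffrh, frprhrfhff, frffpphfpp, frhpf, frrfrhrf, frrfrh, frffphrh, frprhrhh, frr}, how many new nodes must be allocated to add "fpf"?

The longest prefix of "fpf" already in the trie is "f" (length 1).
Each of the 2 remaining characters creates one node.

2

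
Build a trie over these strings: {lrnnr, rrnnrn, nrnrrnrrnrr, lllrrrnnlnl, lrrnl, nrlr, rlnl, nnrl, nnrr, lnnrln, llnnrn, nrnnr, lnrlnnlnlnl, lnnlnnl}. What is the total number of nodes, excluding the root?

Count nodes per top-level branch (shared prefixes stored once):
  'l'-branch (lllrrrnnlnl, llnnrn, lnnlnnl, lnnrln, lnrlnnlnlnl, lrnnr, lrrnl): 40 nodes
  'n'-branch (nnrl, nnrr, nrlr, nrnnr, nrnrrnrrnrr): 19 nodes
  'r'-branch (rlnl, rrnnrn): 9 nodes
Sum: 68

68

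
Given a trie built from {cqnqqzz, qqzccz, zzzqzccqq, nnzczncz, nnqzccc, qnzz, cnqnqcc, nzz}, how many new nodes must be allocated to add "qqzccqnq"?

The longest prefix of "qqzccqnq" already in the trie is "qqzcc" (length 5).
So 8 − 5 = 3 new nodes.

3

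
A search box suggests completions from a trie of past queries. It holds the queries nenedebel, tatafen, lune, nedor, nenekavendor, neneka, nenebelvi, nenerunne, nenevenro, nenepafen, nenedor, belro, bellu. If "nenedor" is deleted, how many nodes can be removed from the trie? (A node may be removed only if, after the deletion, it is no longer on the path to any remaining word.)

2

Walk "nenedor" from the leaf back toward the root, removing each node that no remaining word uses.
The suffix "or" (2 nodes) is used only by "nenedor"; the node for "nened" still has the child "e", so pruning stops there.
Nodes removed: 2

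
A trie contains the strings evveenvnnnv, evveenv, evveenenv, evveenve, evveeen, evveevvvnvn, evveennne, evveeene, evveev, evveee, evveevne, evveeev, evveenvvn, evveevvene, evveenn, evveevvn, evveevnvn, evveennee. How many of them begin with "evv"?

18

Walk to "evv"; the words in its subtree are exactly those with that prefix.
Matches: "evveee", "evveeen", "evveeene", "evveeev", "evveenenv", "evveenn", "evveennee", "evveennne", "evveenv", "evveenve", "evveenvnnnv", "evveenvvn", "evveev", "evveevne", "evveevnvn", "evveevvene", "evveevvn", "evveevvvnvn"
Count: 18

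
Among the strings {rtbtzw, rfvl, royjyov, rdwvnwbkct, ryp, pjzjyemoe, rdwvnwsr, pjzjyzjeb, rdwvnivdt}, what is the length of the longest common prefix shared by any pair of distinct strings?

6

The deepest shared node is where two words last agree before diverging.
e.g. "rdwvnwbkct" and "rdwvnwsr" share the prefix "rdwvnw" of length 6; no pair shares a longer one.
Longest shared-prefix length: 6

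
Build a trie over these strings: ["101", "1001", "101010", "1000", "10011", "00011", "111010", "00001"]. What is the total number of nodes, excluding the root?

22

Trie structure (* marks end of a word):
(root)
├─ 0
│  └─ 0
│     └─ 0
│        ├─ 0
│        │  └─ 1 *
│        └─ 1
│           └─ 1 *
└─ 1
   ├─ 0
   │  ├─ 0
   │  │  ├─ 0 *
   │  │  └─ 1 *
   │  │     └─ 1 *
   │  └─ 1 *
   │     └─ 0
   │        └─ 1
   │           └─ 0 *
   └─ 1
      └─ 1
         └─ 0
            └─ 1
               └─ 0 *
Counting every labelled node above: 22.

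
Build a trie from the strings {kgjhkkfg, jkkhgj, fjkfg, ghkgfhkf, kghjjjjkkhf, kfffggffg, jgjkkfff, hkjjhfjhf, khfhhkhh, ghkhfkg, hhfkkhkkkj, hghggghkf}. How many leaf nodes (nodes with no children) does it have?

12

Leaves are exactly the stored words that no other stored word extends.
Those words: "fjkfg", "ghkgfhkf", "ghkhfkg", "hghggghkf", "hhfkkhkkkj", "hkjjhfjhf", "jgjkkfff", "jkkhgj", "kfffggffg", "kghjjjjkkhf", "kgjhkkfg", "khfhhkhh"
Leaf count: 12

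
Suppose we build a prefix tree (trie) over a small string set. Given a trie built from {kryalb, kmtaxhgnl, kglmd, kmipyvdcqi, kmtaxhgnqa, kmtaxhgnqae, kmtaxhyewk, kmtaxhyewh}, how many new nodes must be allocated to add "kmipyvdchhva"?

4

"kmipyvdc" is already a path in the trie; the remaining "hhva" must be added.
New nodes needed: |"kmipyvdchhva"| − 8 = 12 − 8 = 4.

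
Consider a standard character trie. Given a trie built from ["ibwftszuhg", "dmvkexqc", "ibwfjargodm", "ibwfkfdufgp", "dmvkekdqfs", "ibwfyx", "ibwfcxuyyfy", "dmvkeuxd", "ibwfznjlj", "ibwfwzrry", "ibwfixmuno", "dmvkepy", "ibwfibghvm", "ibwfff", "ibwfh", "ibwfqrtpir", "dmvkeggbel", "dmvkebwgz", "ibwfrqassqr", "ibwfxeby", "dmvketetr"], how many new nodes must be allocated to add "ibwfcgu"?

The longest prefix of "ibwfcgu" already in the trie is "ibwfc" (length 5).
So 7 − 5 = 2 new nodes.

2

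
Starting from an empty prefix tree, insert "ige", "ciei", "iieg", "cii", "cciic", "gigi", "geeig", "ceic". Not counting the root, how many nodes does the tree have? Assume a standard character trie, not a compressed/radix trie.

Trie structure (* marks end of a word):
(root)
├─ c
│  ├─ c
│  │  └─ i
│  │     └─ i
│  │        └─ c *
│  ├─ e
│  │  └─ i
│  │     └─ c *
│  └─ i
│     ├─ e
│     │  └─ i *
│     └─ i *
├─ g
│  ├─ e
│  │  └─ e
│  │     └─ i
│  │        └─ g *
│  └─ i
│     └─ g
│        └─ i *
└─ i
   ├─ g
   │  └─ e *
   └─ i
      └─ e
         └─ g *
Counting every labelled node above: 26.

26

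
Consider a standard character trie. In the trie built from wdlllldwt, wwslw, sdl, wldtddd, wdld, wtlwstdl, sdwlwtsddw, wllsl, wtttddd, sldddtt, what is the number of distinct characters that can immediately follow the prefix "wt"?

2

Follow the path "wt" to its node, then look at its outgoing edges.
Characters that immediately follow "wt" among the stored strings: {l, t}.
That node has 2 child edges.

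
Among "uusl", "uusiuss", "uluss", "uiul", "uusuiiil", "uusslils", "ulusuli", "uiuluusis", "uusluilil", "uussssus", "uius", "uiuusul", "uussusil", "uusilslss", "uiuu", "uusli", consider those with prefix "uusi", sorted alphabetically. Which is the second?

Words with prefix "uusi", in lexicographic order: "uusilslss", "uusiuss"
The 2nd is uusiuss.

uusiuss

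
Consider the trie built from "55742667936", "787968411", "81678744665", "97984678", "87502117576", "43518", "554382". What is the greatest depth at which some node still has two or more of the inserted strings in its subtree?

Look for the deepest trie node that still has at least two words in its subtree.
"554382" and "55742667936" agree on "55" (2 characters) before diverging; nothing deeper is shared.
Longest shared-prefix length: 2

2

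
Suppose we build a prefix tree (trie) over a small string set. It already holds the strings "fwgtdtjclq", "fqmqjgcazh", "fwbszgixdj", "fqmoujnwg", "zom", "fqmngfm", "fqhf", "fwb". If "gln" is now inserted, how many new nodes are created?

"gln" shares no prefix with any stored word, so all 3 characters open new nodes.
3 − 0 = 3 new nodes.

3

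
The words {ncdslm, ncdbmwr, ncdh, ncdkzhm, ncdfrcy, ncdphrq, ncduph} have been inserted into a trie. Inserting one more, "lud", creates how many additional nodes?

3

No existing word starts with "l", so every character of "lud" needs a new node.
3 − 0 = 3 new nodes.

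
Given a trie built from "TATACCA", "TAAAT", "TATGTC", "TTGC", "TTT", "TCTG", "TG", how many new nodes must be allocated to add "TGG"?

1

The longest prefix of "TGG" already in the trie is "TG" (length 2).
Each of the 1 remaining characters creates one node.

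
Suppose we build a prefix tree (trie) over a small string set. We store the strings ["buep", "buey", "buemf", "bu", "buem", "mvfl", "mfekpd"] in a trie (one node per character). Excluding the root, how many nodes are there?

16

Trie structure (* marks end of a word):
(root)
├─ b
│  └─ u *
│     └─ e
│        ├─ m *
│        │  └─ f *
│        ├─ p *
│        └─ y *
└─ m
   ├─ f
   │  └─ e
   │     └─ k
   │        └─ p
   │           └─ d *
   └─ v
      └─ f
         └─ l *
Counting every labelled node above: 16.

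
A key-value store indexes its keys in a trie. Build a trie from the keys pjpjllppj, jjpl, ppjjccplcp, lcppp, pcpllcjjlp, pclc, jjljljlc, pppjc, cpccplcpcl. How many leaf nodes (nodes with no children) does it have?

9

A leaf is a node with no children — equivalently, the end of a word that is not a proper prefix of any other stored word.
Those words: "cpccplcpcl", "jjljljlc", "jjpl", "lcppp", "pclc", "pcpllcjjlp", "pjpjllppj", "ppjjccplcp", "pppjc"
Leaf count: 9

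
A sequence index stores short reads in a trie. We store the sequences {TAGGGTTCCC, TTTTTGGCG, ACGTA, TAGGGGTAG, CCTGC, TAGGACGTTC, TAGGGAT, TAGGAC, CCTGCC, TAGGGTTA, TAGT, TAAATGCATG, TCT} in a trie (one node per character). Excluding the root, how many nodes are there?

53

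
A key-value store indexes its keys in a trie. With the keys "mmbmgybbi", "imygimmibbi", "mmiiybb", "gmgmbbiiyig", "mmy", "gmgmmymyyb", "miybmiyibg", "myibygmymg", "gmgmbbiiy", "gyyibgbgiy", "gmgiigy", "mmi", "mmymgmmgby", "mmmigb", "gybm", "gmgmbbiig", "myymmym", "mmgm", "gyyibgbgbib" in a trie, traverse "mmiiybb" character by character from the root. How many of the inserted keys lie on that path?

Walk "mmiiybb" from the root; an end-of-word marker is hit whenever a stored word is a prefix of "mmiiybb".
Prefixes of the query that are stored words: "mmi", "mmiiybb"
Count: 2

2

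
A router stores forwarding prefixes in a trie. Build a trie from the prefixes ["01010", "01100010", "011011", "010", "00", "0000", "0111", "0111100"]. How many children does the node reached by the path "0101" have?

1

Walk "0101" from the root, arriving at one node.
Characters that immediately follow "0101" among the stored strings: {0}.
That node has 1 child edge.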